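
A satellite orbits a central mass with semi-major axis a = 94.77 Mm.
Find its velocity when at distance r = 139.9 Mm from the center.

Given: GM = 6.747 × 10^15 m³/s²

Convert to SI: a = 94.77 Mm = 9.477e+07 m; r = 139.9 Mm = 1.399e+08 m.
Vis-viva: v = √(GM · (2/r − 1/a)).
2/r − 1/a = 2/1.399e+08 − 1/9.477e+07 = 3.74406e-09 m⁻¹.
v = √(6.747e+15 · 3.74406e-09) m/s ≈ 5026 m/s = 5.026 km/s.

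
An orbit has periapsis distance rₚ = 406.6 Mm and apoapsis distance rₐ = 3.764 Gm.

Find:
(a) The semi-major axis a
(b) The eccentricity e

Convert to SI: rₚ = 406.6 Mm = 4.066e+08 m; rₐ = 3.764 Gm = 3.764e+09 m.
(a) a = (rₚ + rₐ) / 2 = (4.066e+08 + 3.764e+09) / 2 ≈ 2.085e+09 m = 2.085 Gm.
(b) e = (rₐ − rₚ) / (rₐ + rₚ) = (3.764e+09 − 4.066e+08) / (3.764e+09 + 4.066e+08) ≈ 0.805.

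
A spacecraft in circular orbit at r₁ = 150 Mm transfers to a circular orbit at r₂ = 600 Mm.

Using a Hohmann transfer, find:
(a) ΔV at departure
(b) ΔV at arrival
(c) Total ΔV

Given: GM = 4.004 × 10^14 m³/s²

Convert to SI: r₁ = 150 Mm = 1.5e+08 m; r₂ = 600 Mm = 6e+08 m.
Transfer semi-major axis: a_t = (r₁ + r₂)/2 = (1.5e+08 + 6e+08)/2 = 3.75e+08 m.
Circular speeds: v₁ = √(GM/r₁) = 1633.81 m/s, v₂ = √(GM/r₂) = 816.905 m/s.
Transfer speeds (vis-viva v² = GM(2/r − 1/a_t)): v₁ᵗ = 2066.62 m/s, v₂ᵗ = 516.656 m/s.
(a) ΔV₁ = |v₁ᵗ − v₁| ≈ 432.8 m/s = 432.8 m/s.
(b) ΔV₂ = |v₂ − v₂ᵗ| ≈ 300.2 m/s = 300.2 m/s.
(c) ΔV_total = ΔV₁ + ΔV₂ ≈ 733.1 m/s = 733.1 m/s.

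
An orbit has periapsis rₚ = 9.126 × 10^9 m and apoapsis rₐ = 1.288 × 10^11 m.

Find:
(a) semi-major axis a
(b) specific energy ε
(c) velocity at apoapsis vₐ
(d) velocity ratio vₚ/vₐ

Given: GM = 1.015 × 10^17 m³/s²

(a) a = (rₚ + rₐ)/2 = (9.126e+09 + 1.288e+11)/2 ≈ 6.896e+10 m
(b) With a = (rₚ + rₐ)/2 = 6.8963e+10 m, ε = −GM/(2a) = −1.015e+17/(2 · 6.8963e+10) J/kg ≈ -7.359e+05 J/kg
(c) With a = (rₚ + rₐ)/2 = 6.8963e+10 m, vₐ = √(GM (2/rₐ − 1/a)) = √(1.015e+17 · (2/1.288e+11 − 1/6.8963e+10)) m/s ≈ 322.9 m/s
(d) Conservation of angular momentum (rₚvₚ = rₐvₐ) gives vₚ/vₐ = rₐ/rₚ = 1.288e+11/9.126e+09 ≈ 14.11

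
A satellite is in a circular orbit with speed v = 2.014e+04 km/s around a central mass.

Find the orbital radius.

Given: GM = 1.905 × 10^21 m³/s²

Convert to SI: v = 2.014e+04 km/s = 2.014e+07 m/s.
For a circular orbit, v² = GM / r, so r = GM / v².
r = 1.905e+21 / (2.014e+07)² m ≈ 4.697e+06 m = 4.697 Mm.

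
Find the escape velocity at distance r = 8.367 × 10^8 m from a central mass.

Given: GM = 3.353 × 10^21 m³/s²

Escape velocity comes from setting total energy to zero: ½v² − GM/r = 0 ⇒ v_esc = √(2GM / r).
v_esc = √(2 · 3.353e+21 / 8.367e+08) m/s ≈ 2.831e+06 m/s = 2831 km/s.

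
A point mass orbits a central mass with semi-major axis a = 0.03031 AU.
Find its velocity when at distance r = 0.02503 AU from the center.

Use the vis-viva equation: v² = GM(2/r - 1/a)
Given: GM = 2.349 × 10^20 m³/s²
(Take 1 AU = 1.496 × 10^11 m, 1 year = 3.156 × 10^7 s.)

Convert to SI: a = 0.03031 AU = 4.53438e+09 m; r = 0.02503 AU = 3.74449e+09 m.
Vis-viva: v = √(GM · (2/r − 1/a)).
2/r − 1/a = 2/3.74449e+09 − 1/4.53438e+09 = 3.13581e-10 m⁻¹.
v = √(2.349e+20 · 3.13581e-10) m/s ≈ 2.714e+05 m/s = 57.26 AU/year.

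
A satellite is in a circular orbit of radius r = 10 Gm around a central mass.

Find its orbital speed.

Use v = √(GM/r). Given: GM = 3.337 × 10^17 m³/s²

Convert to SI: r = 10 Gm = 1e+10 m.
For a circular orbit, gravity supplies the centripetal force, so v = √(GM / r).
v = √(3.337e+17 / 1e+10) m/s ≈ 5777 m/s = 5.777 km/s.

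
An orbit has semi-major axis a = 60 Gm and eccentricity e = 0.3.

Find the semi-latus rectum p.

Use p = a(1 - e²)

Convert to SI: a = 60 Gm = 6e+10 m.
p = a (1 − e²).
p = 6e+10 · (1 − (0.3)²) = 6e+10 · 0.91 ≈ 5.46e+10 m = 54.6 Gm.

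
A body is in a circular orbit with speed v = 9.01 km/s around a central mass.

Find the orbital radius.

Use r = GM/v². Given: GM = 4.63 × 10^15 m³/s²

Convert to SI: v = 9.01 km/s = 9010 m/s.
For a circular orbit, v² = GM / r, so r = GM / v².
r = 4.63e+15 / (9010)² m ≈ 5.703e+07 m = 57.03 Mm.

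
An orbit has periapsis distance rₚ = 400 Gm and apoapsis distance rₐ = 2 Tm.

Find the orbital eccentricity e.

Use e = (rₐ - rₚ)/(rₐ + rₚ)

Convert to SI: rₚ = 400 Gm = 4e+11 m; rₐ = 2 Tm = 2e+12 m.
e = (rₐ − rₚ) / (rₐ + rₚ).
e = (2e+12 − 4e+11) / (2e+12 + 4e+11) = 1.6e+12 / 2.4e+12 ≈ 0.6667.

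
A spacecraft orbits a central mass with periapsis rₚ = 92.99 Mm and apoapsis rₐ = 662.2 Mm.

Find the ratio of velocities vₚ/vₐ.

Convert to SI: rₚ = 92.99 Mm = 9.299e+07 m; rₐ = 662.2 Mm = 6.622e+08 m.
Conservation of angular momentum gives rₚvₚ = rₐvₐ, so vₚ/vₐ = rₐ/rₚ.
vₚ/vₐ = 6.622e+08 / 9.299e+07 ≈ 7.121.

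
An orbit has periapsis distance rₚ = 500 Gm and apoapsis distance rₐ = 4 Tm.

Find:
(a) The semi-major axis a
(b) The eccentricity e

Convert to SI: rₚ = 500 Gm = 5e+11 m; rₐ = 4 Tm = 4e+12 m.
(a) a = (rₚ + rₐ) / 2 = (5e+11 + 4e+12) / 2 ≈ 2.25e+12 m = 2.25 Tm.
(b) e = (rₐ − rₚ) / (rₐ + rₚ) = (4e+12 − 5e+11) / (4e+12 + 5e+11) ≈ 0.7778.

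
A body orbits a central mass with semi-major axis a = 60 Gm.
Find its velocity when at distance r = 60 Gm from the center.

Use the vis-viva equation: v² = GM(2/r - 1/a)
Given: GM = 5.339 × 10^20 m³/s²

Convert to SI: a = 60 Gm = 6e+10 m; r = 60 Gm = 6e+10 m.
Vis-viva: v = √(GM · (2/r − 1/a)).
2/r − 1/a = 2/6e+10 − 1/6e+10 = 1.66667e-11 m⁻¹.
v = √(5.339e+20 · 1.66667e-11) m/s ≈ 9.433e+04 m/s = 94.33 km/s.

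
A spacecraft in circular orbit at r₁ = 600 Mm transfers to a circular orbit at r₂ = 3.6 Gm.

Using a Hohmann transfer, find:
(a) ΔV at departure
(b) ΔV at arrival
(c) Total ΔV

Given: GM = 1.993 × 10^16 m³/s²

Convert to SI: r₁ = 600 Mm = 6e+08 m; r₂ = 3.6 Gm = 3.6e+09 m.
Transfer semi-major axis: a_t = (r₁ + r₂)/2 = (6e+08 + 3.6e+09)/2 = 2.1e+09 m.
Circular speeds: v₁ = √(GM/r₁) = 5763.39 m/s, v₂ = √(GM/r₂) = 2352.89 m/s.
Transfer speeds (vis-viva v² = GM(2/r − 1/a_t)): v₁ᵗ = 7546.05 m/s, v₂ᵗ = 1257.67 m/s.
(a) ΔV₁ = |v₁ᵗ − v₁| ≈ 1783 m/s = 1.783 km/s.
(b) ΔV₂ = |v₂ − v₂ᵗ| ≈ 1095 m/s = 1.095 km/s.
(c) ΔV_total = ΔV₁ + ΔV₂ ≈ 2878 m/s = 2.878 km/s.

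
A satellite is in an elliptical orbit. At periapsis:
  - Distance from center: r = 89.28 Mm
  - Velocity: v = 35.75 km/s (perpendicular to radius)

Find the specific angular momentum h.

Convert to SI: r = 89.28 Mm = 8.928e+07 m; v = 35.75 km/s = 35750 m/s.
With v perpendicular to r, h = r · v.
h = 8.928e+07 · 35750 m²/s ≈ 3.192e+12 m²/s.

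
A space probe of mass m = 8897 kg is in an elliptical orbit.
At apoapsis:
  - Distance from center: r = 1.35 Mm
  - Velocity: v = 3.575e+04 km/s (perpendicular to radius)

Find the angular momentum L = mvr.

Convert to SI: r = 1.35 Mm = 1.35e+06 m; v = 3.575e+04 km/s = 3.575e+07 m/s.
Since v is perpendicular to r, L = m · v · r.
L = 8897 · 3.575e+07 · 1.35e+06 kg·m²/s ≈ 4.294e+17 kg·m²/s.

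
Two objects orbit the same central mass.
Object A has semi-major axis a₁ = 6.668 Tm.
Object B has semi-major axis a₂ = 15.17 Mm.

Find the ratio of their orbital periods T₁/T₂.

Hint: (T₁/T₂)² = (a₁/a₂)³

Convert to SI: a₁ = 6.668 Tm = 6.668e+12 m; a₂ = 15.17 Mm = 1.517e+07 m.
From Kepler's third law, (T₁/T₂)² = (a₁/a₂)³, so T₁/T₂ = (a₁/a₂)^(3/2).
a₁/a₂ = 6.668e+12 / 1.517e+07 = 439552.
T₁/T₂ = (439552)^(3/2) ≈ 2.914e+08.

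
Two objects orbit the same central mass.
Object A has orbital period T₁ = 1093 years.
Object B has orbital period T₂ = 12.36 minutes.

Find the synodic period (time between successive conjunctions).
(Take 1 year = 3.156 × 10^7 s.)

Convert to SI: T₁ = 1093 years = 3.44951e+10 s; T₂ = 12.36 minutes = 741.6 s.
T_syn = |T₁ · T₂ / (T₁ − T₂)|.
T_syn = |3.44951e+10 · 741.6 / (3.44951e+10 − 741.6)| s ≈ 741.6 s = 12.36 minutes.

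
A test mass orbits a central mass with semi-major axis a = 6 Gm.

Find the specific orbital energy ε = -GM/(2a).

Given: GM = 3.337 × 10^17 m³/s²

Convert to SI: a = 6 Gm = 6e+09 m.
ε = −GM / (2a).
ε = −3.337e+17 / (2 · 6e+09) J/kg ≈ -2.781e+07 J/kg = -27.81 MJ/kg.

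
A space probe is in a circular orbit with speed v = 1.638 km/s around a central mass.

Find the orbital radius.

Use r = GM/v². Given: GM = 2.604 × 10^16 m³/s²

Convert to SI: v = 1.638 km/s = 1638 m/s.
For a circular orbit, v² = GM / r, so r = GM / v².
r = 2.604e+16 / (1638)² m ≈ 9.705e+09 m = 9.705 Gm.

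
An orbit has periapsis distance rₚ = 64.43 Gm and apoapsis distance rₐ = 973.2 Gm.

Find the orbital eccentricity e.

Convert to SI: rₚ = 64.43 Gm = 6.443e+10 m; rₐ = 973.2 Gm = 9.732e+11 m.
e = (rₐ − rₚ) / (rₐ + rₚ).
e = (9.732e+11 − 6.443e+10) / (9.732e+11 + 6.443e+10) = 9.0877e+11 / 1.03763e+12 ≈ 0.8758.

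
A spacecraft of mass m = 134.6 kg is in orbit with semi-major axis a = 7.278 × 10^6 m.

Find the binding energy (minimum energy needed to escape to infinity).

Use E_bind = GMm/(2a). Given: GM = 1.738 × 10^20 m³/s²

Total orbital energy is E = −GMm/(2a); binding energy is E_bind = −E = GMm/(2a).
E_bind = 1.738e+20 · 134.6 / (2 · 7.278e+06) J ≈ 1.607e+15 J = 1.607 PJ.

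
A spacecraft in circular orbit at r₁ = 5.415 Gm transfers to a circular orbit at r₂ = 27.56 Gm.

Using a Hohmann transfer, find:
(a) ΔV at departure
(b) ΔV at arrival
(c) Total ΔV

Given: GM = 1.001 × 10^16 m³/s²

Convert to SI: r₁ = 5.415 Gm = 5.415e+09 m; r₂ = 27.56 Gm = 2.756e+10 m.
Transfer semi-major axis: a_t = (r₁ + r₂)/2 = (5.415e+09 + 2.756e+10)/2 = 1.64875e+10 m.
Circular speeds: v₁ = √(GM/r₁) = 1359.62 m/s, v₂ = √(GM/r₂) = 602.667 m/s.
Transfer speeds (vis-viva v² = GM(2/r − 1/a_t)): v₁ᵗ = 1757.84 m/s, v₂ᵗ = 345.382 m/s.
(a) ΔV₁ = |v₁ᵗ − v₁| ≈ 398.2 m/s = 398.2 m/s.
(b) ΔV₂ = |v₂ − v₂ᵗ| ≈ 257.3 m/s = 257.3 m/s.
(c) ΔV_total = ΔV₁ + ΔV₂ ≈ 655.5 m/s = 655.5 m/s.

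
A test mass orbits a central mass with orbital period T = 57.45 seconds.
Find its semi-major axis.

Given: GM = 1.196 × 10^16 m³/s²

Invert Kepler's third law: a = (GM · T² / (4π²))^(1/3).
Substituting T = 57.45 s and GM = 1.196e+16 m³/s²:
a = (1.196e+16 · (57.45)² / (4π²))^(1/3) m
a ≈ 1e+06 m = 1000 km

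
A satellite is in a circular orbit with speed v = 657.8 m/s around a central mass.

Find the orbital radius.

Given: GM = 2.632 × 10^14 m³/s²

For a circular orbit, v² = GM / r, so r = GM / v².
r = 2.632e+14 / (657.8)² m ≈ 6.083e+08 m = 608.3 Mm.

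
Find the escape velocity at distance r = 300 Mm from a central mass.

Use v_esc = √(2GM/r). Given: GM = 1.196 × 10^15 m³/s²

Convert to SI: r = 300 Mm = 3e+08 m.
Escape velocity comes from setting total energy to zero: ½v² − GM/r = 0 ⇒ v_esc = √(2GM / r).
v_esc = √(2 · 1.196e+15 / 3e+08) m/s ≈ 2824 m/s = 2.824 km/s.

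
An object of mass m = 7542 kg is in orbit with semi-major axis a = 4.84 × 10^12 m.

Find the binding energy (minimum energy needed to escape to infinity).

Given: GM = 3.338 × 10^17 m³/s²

Total orbital energy is E = −GMm/(2a); binding energy is E_bind = −E = GMm/(2a).
E_bind = 3.338e+17 · 7542 / (2 · 4.84e+12) J ≈ 2.601e+08 J = 260.1 MJ.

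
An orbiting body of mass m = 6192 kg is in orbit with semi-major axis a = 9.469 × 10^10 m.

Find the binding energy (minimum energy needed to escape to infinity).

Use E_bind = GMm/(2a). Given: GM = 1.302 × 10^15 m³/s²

Total orbital energy is E = −GMm/(2a); binding energy is E_bind = −E = GMm/(2a).
E_bind = 1.302e+15 · 6192 / (2 · 9.469e+10) J ≈ 4.257e+07 J = 42.57 MJ.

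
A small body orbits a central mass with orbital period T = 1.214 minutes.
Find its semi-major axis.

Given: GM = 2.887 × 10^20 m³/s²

Convert to SI: T = 1.214 minutes = 72.84 s.
Invert Kepler's third law: a = (GM · T² / (4π²))^(1/3).
Substituting T = 72.84 s and GM = 2.887e+20 m³/s²:
a = (2.887e+20 · (72.84)² / (4π²))^(1/3) m
a ≈ 3.385e+07 m = 3.385 × 10^7 m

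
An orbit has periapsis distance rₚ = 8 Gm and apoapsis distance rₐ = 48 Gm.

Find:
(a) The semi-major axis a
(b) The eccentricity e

Convert to SI: rₚ = 8 Gm = 8e+09 m; rₐ = 48 Gm = 4.8e+10 m.
(a) a = (rₚ + rₐ) / 2 = (8e+09 + 4.8e+10) / 2 ≈ 2.8e+10 m = 28 Gm.
(b) e = (rₐ − rₚ) / (rₐ + rₚ) = (4.8e+10 − 8e+09) / (4.8e+10 + 8e+09) ≈ 0.7143.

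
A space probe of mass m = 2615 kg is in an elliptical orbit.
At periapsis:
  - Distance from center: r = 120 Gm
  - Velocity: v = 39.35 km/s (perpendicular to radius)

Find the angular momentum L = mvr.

Convert to SI: r = 120 Gm = 1.2e+11 m; v = 39.35 km/s = 39350 m/s.
Since v is perpendicular to r, L = m · v · r.
L = 2615 · 39350 · 1.2e+11 kg·m²/s ≈ 1.235e+19 kg·m²/s.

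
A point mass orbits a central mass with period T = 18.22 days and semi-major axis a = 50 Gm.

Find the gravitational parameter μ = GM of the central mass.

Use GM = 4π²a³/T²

Convert to SI: T = 18.22 days = 1.57421e+06 s; a = 50 Gm = 5e+10 m.
GM = 4π² · a³ / T².
GM = 4π² · (5e+10)³ / (1.57421e+06)² m³/s² ≈ 1.991e+21 m³/s² = 1.991 × 10^21 m³/s².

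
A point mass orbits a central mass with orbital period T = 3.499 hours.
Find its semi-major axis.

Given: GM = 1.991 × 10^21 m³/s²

Convert to SI: T = 3.499 hours = 12596.4 s.
Invert Kepler's third law: a = (GM · T² / (4π²))^(1/3).
Substituting T = 12596.4 s and GM = 1.991e+21 m³/s²:
a = (1.991e+21 · (12596.4)² / (4π²))^(1/3) m
a ≈ 2e+09 m = 2 Gm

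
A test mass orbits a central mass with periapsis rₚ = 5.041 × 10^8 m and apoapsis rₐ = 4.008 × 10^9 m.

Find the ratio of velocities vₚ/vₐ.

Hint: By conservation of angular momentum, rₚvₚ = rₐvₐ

Conservation of angular momentum gives rₚvₚ = rₐvₐ, so vₚ/vₐ = rₐ/rₚ.
vₚ/vₐ = 4.008e+09 / 5.041e+08 ≈ 7.951.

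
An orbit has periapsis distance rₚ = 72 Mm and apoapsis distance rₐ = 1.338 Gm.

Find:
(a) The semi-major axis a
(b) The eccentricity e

Convert to SI: rₚ = 72 Mm = 7.2e+07 m; rₐ = 1.338 Gm = 1.338e+09 m.
(a) a = (rₚ + rₐ) / 2 = (7.2e+07 + 1.338e+09) / 2 ≈ 7.05e+08 m = 705 Mm.
(b) e = (rₐ − rₚ) / (rₐ + rₚ) = (1.338e+09 − 7.2e+07) / (1.338e+09 + 7.2e+07) ≈ 0.8979.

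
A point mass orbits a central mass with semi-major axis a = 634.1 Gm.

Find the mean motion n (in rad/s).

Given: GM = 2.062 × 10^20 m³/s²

Convert to SI: a = 634.1 Gm = 6.341e+11 m.
n = √(GM / a³).
n = √(2.062e+20 / (6.341e+11)³) rad/s ≈ 2.844e-08 rad/s.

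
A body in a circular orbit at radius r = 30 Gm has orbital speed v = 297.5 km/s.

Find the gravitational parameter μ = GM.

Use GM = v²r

Convert to SI: r = 30 Gm = 3e+10 m; v = 297.5 km/s = 297500 m/s.
For a circular orbit v² = GM/r, so GM = v² · r.
GM = (297500)² · 3e+10 m³/s² ≈ 2.655e+21 m³/s² = 2.655 × 10^21 m³/s².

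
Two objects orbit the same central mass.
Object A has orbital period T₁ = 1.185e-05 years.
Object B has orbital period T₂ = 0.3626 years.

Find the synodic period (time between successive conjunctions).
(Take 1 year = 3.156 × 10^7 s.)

Convert to SI: T₁ = 1.185e-05 years = 373.986 s; T₂ = 0.3626 years = 1.14437e+07 s.
T_syn = |T₁ · T₂ / (T₁ − T₂)|.
T_syn = |373.986 · 1.14437e+07 / (373.986 − 1.14437e+07)| s ≈ 374 s = 1.185e-05 years.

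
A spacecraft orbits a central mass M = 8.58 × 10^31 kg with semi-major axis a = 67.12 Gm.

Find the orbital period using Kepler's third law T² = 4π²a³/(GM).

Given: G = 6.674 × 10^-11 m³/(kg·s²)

Convert to SI: a = 67.12 Gm = 6.712e+10 m.
GM = G · M = 6.674e-11 · 8.58e+31 = 5.72629e+21 m³/s².
Kepler's third law: T = 2π √(a³ / GM).
Substituting a = 6.712e+10 m and GM = 5.72629e+21 m³/s²:
T = 2π √((6.712e+10)³ / 5.72629e+21) s
T ≈ 1.444e+06 s = 16.71 days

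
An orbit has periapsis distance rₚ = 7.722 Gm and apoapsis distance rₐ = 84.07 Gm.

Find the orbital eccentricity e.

Convert to SI: rₚ = 7.722 Gm = 7.722e+09 m; rₐ = 84.07 Gm = 8.407e+10 m.
e = (rₐ − rₚ) / (rₐ + rₚ).
e = (8.407e+10 − 7.722e+09) / (8.407e+10 + 7.722e+09) = 7.6348e+10 / 9.1792e+10 ≈ 0.8318.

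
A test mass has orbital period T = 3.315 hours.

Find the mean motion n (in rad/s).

Convert to SI: T = 3.315 hours = 11934 s.
n = 2π / T.
n = 2π / 11934 s ≈ 0.0005265 rad/s.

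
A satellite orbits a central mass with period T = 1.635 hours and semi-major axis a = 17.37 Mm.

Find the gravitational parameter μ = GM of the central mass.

Convert to SI: T = 1.635 hours = 5886 s; a = 17.37 Mm = 1.737e+07 m.
GM = 4π² · a³ / T².
GM = 4π² · (1.737e+07)³ / (5886)² m³/s² ≈ 5.972e+15 m³/s² = 5.972 × 10^15 m³/s².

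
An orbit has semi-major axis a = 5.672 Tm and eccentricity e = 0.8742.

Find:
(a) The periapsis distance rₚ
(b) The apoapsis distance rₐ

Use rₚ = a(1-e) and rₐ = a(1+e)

Convert to SI: a = 5.672 Tm = 5.672e+12 m.
(a) rₚ = a(1 − e) = 5.672e+12 · (1 − 0.8742) = 5.672e+12 · 0.1258 ≈ 7.135e+11 m = 713.5 Gm.
(b) rₐ = a(1 + e) = 5.672e+12 · (1 + 0.8742) = 5.672e+12 · 1.8742 ≈ 1.063e+13 m = 10.63 Tm.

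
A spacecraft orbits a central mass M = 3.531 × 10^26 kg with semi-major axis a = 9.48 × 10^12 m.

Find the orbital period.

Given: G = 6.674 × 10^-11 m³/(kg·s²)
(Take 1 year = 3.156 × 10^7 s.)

GM = G · M = 6.674e-11 · 3.531e+26 = 2.35659e+16 m³/s².
Kepler's third law: T = 2π √(a³ / GM).
Substituting a = 9.48e+12 m and GM = 2.35659e+16 m³/s²:
T = 2π √((9.48e+12)³ / 2.35659e+16) s
T ≈ 1.195e+12 s = 3.785e+04 years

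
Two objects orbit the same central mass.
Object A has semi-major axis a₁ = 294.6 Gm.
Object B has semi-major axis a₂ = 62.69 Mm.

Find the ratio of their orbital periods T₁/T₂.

Convert to SI: a₁ = 294.6 Gm = 2.946e+11 m; a₂ = 62.69 Mm = 6.269e+07 m.
From Kepler's third law, (T₁/T₂)² = (a₁/a₂)³, so T₁/T₂ = (a₁/a₂)^(3/2).
a₁/a₂ = 2.946e+11 / 6.269e+07 = 4699.31.
T₁/T₂ = (4699.31)^(3/2) ≈ 3.221e+05.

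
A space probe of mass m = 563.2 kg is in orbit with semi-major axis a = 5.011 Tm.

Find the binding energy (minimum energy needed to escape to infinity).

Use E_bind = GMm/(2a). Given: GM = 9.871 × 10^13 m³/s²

Convert to SI: a = 5.011 Tm = 5.011e+12 m.
Total orbital energy is E = −GMm/(2a); binding energy is E_bind = −E = GMm/(2a).
E_bind = 9.871e+13 · 563.2 / (2 · 5.011e+12) J ≈ 5547 J = 5.547 kJ.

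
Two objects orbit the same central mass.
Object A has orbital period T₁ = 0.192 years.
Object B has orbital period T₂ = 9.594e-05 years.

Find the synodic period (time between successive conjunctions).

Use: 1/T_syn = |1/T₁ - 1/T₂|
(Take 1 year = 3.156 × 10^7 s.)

Convert to SI: T₁ = 0.192 years = 6.05952e+06 s; T₂ = 9.594e-05 years = 3027.87 s.
T_syn = |T₁ · T₂ / (T₁ − T₂)|.
T_syn = |6.05952e+06 · 3027.87 / (6.05952e+06 − 3027.87)| s ≈ 3029 s = 9.599e-05 years.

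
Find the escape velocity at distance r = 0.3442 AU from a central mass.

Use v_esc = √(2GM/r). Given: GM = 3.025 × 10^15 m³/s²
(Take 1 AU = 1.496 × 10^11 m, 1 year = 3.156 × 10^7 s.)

Convert to SI: r = 0.3442 AU = 5.14923e+10 m.
Escape velocity comes from setting total energy to zero: ½v² − GM/r = 0 ⇒ v_esc = √(2GM / r).
v_esc = √(2 · 3.025e+15 / 5.14923e+10) m/s ≈ 342.8 m/s = 0.07231 AU/year.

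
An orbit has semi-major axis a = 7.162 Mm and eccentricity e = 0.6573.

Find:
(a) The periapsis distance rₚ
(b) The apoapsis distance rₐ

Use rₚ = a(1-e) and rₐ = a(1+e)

Convert to SI: a = 7.162 Mm = 7.162e+06 m.
(a) rₚ = a(1 − e) = 7.162e+06 · (1 − 0.6573) = 7.162e+06 · 0.3427 ≈ 2.454e+06 m = 2.454 Mm.
(b) rₐ = a(1 + e) = 7.162e+06 · (1 + 0.6573) = 7.162e+06 · 1.6573 ≈ 1.187e+07 m = 11.87 Mm.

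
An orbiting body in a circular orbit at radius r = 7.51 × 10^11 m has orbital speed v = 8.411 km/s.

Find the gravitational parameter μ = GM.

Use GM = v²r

Convert to SI: v = 8.411 km/s = 8411 m/s.
For a circular orbit v² = GM/r, so GM = v² · r.
GM = (8411)² · 7.51e+11 m³/s² ≈ 5.313e+19 m³/s² = 5.313 × 10^19 m³/s².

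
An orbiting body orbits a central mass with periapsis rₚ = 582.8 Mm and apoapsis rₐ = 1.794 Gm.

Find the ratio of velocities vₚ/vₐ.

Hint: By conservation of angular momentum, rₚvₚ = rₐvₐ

Convert to SI: rₚ = 582.8 Mm = 5.828e+08 m; rₐ = 1.794 Gm = 1.794e+09 m.
Conservation of angular momentum gives rₚvₚ = rₐvₐ, so vₚ/vₐ = rₐ/rₚ.
vₚ/vₐ = 1.794e+09 / 5.828e+08 ≈ 3.078.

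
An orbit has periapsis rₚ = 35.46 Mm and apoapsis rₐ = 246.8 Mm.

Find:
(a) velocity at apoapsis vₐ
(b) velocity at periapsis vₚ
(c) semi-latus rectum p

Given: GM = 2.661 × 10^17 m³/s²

Convert to SI: rₚ = 35.46 Mm = 3.546e+07 m; rₐ = 246.8 Mm = 2.468e+08 m.
(a) With a = (rₚ + rₐ)/2 = 1.4113e+08 m, vₐ = √(GM (2/rₐ − 1/a)) = √(2.661e+17 · (2/2.468e+08 − 1/1.4113e+08)) m/s ≈ 1.646e+04 m/s
(b) With a = (rₚ + rₐ)/2 = 1.4113e+08 m, vₚ = √(GM (2/rₚ − 1/a)) = √(2.661e+17 · (2/3.546e+07 − 1/1.4113e+08)) m/s ≈ 1.146e+05 m/s
(c) From a = (rₚ + rₐ)/2 = 1.4113e+08 m and e = (rₐ − rₚ)/(rₐ + rₚ) = 0.748742, p = a(1 − e²) = 1.4113e+08 · (1 − (0.748742)²) ≈ 6.201e+07 m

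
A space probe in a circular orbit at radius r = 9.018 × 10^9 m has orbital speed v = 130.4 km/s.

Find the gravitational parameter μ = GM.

Convert to SI: v = 130.4 km/s = 130400 m/s.
For a circular orbit v² = GM/r, so GM = v² · r.
GM = (130400)² · 9.018e+09 m³/s² ≈ 1.533e+20 m³/s² = 1.533 × 10^20 m³/s².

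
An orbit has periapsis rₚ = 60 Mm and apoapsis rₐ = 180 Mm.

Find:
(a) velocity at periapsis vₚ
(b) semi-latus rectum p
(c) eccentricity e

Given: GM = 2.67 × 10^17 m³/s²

Convert to SI: rₚ = 60 Mm = 6e+07 m; rₐ = 180 Mm = 1.8e+08 m.
(a) With a = (rₚ + rₐ)/2 = 1.2e+08 m, vₚ = √(GM (2/rₚ − 1/a)) = √(2.67e+17 · (2/6e+07 − 1/1.2e+08)) m/s ≈ 8.17e+04 m/s
(b) From a = (rₚ + rₐ)/2 = 1.2e+08 m and e = (rₐ − rₚ)/(rₐ + rₚ) = 0.5, p = a(1 − e²) = 1.2e+08 · (1 − (0.5)²) ≈ 9e+07 m
(c) e = (rₐ − rₚ)/(rₐ + rₚ) = (1.8e+08 − 6e+07)/(1.8e+08 + 6e+07) ≈ 0.5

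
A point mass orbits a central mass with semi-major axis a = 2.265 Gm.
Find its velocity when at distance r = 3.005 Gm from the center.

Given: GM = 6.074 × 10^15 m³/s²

Convert to SI: a = 2.265 Gm = 2.265e+09 m; r = 3.005 Gm = 3.005e+09 m.
Vis-viva: v = √(GM · (2/r − 1/a)).
2/r − 1/a = 2/3.005e+09 − 1/2.265e+09 = 2.24056e-10 m⁻¹.
v = √(6.074e+15 · 2.24056e-10) m/s ≈ 1167 m/s = 1.167 km/s.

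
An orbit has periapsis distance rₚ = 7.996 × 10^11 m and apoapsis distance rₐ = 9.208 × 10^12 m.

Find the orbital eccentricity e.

e = (rₐ − rₚ) / (rₐ + rₚ).
e = (9.208e+12 − 7.996e+11) / (9.208e+12 + 7.996e+11) = 8.4084e+12 / 1.00076e+13 ≈ 0.8402.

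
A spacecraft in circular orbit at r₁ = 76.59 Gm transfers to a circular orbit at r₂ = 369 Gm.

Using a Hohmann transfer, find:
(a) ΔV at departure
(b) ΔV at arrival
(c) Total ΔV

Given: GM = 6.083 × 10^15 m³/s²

Convert to SI: r₁ = 76.59 Gm = 7.659e+10 m; r₂ = 369 Gm = 3.69e+11 m.
Transfer semi-major axis: a_t = (r₁ + r₂)/2 = (7.659e+10 + 3.69e+11)/2 = 2.22795e+11 m.
Circular speeds: v₁ = √(GM/r₁) = 281.821 m/s, v₂ = √(GM/r₂) = 128.394 m/s.
Transfer speeds (vis-viva v² = GM(2/r − 1/a_t)): v₁ᵗ = 362.688 m/s, v₂ᵗ = 75.2799 m/s.
(a) ΔV₁ = |v₁ᵗ − v₁| ≈ 80.87 m/s = 80.87 m/s.
(b) ΔV₂ = |v₂ − v₂ᵗ| ≈ 53.11 m/s = 53.11 m/s.
(c) ΔV_total = ΔV₁ + ΔV₂ ≈ 134 m/s = 134 m/s.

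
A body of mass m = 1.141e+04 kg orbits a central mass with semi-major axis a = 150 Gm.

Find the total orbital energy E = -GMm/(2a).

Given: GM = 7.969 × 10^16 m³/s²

Convert to SI: a = 150 Gm = 1.5e+11 m.
E = −GMm / (2a).
E = −7.969e+16 · 1.141e+04 / (2 · 1.5e+11) J ≈ -3.031e+09 J = -3.031 GJ.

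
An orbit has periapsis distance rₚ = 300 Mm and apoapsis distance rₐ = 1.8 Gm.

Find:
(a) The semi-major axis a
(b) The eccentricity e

Convert to SI: rₚ = 300 Mm = 3e+08 m; rₐ = 1.8 Gm = 1.8e+09 m.
(a) a = (rₚ + rₐ) / 2 = (3e+08 + 1.8e+09) / 2 ≈ 1.05e+09 m = 1.05 Gm.
(b) e = (rₐ − rₚ) / (rₐ + rₚ) = (1.8e+09 − 3e+08) / (1.8e+09 + 3e+08) ≈ 0.7143.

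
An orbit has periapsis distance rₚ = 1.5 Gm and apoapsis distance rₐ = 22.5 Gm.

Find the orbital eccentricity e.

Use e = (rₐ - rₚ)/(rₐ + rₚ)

Convert to SI: rₚ = 1.5 Gm = 1.5e+09 m; rₐ = 22.5 Gm = 2.25e+10 m.
e = (rₐ − rₚ) / (rₐ + rₚ).
e = (2.25e+10 − 1.5e+09) / (2.25e+10 + 1.5e+09) = 2.1e+10 / 2.4e+10 ≈ 0.875.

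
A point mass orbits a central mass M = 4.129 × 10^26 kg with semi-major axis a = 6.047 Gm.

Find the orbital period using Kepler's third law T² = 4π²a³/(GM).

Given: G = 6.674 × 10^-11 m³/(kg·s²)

Convert to SI: a = 6.047 Gm = 6.047e+09 m.
GM = G · M = 6.674e-11 · 4.129e+26 = 2.75569e+16 m³/s².
Kepler's third law: T = 2π √(a³ / GM).
Substituting a = 6.047e+09 m and GM = 2.75569e+16 m³/s²:
T = 2π √((6.047e+09)³ / 2.75569e+16) s
T ≈ 1.78e+07 s = 206 days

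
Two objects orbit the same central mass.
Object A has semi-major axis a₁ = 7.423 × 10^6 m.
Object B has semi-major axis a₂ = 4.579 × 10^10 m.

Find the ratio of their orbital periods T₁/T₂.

From Kepler's third law, (T₁/T₂)² = (a₁/a₂)³, so T₁/T₂ = (a₁/a₂)^(3/2).
a₁/a₂ = 7.423e+06 / 4.579e+10 = 0.00016211.
T₁/T₂ = (0.00016211)^(3/2) ≈ 2.064e-06.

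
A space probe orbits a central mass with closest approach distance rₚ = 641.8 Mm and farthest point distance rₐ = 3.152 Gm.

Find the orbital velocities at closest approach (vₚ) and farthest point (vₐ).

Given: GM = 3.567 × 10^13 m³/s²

Convert to SI: rₚ = 641.8 Mm = 6.418e+08 m; rₐ = 3.152 Gm = 3.152e+09 m.
Use the vis-viva equation v² = GM(2/r − 1/a) with a = (rₚ + rₐ)/2 = (6.418e+08 + 3.152e+09)/2 = 1.8969e+09 m.
vₚ = √(GM · (2/rₚ − 1/a)) = √(3.567e+13 · (2/6.418e+08 − 1/1.8969e+09)) m/s ≈ 303.9 m/s = 303.9 m/s.
vₐ = √(GM · (2/rₐ − 1/a)) = √(3.567e+13 · (2/3.152e+09 − 1/1.8969e+09)) m/s ≈ 61.88 m/s = 61.88 m/s.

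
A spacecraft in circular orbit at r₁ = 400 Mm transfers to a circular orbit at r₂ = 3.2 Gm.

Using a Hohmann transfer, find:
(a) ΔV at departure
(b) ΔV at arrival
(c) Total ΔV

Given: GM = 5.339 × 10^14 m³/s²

Convert to SI: r₁ = 400 Mm = 4e+08 m; r₂ = 3.2 Gm = 3.2e+09 m.
Transfer semi-major axis: a_t = (r₁ + r₂)/2 = (4e+08 + 3.2e+09)/2 = 1.8e+09 m.
Circular speeds: v₁ = √(GM/r₁) = 1155.31 m/s, v₂ = √(GM/r₂) = 408.465 m/s.
Transfer speeds (vis-viva v² = GM(2/r − 1/a_t)): v₁ᵗ = 1540.42 m/s, v₂ᵗ = 192.552 m/s.
(a) ΔV₁ = |v₁ᵗ − v₁| ≈ 385.1 m/s = 385.1 m/s.
(b) ΔV₂ = |v₂ − v₂ᵗ| ≈ 215.9 m/s = 215.9 m/s.
(c) ΔV_total = ΔV₁ + ΔV₂ ≈ 601 m/s = 601 m/s.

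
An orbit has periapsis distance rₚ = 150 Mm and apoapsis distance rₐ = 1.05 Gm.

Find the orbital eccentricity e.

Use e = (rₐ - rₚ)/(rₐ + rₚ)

Convert to SI: rₚ = 150 Mm = 1.5e+08 m; rₐ = 1.05 Gm = 1.05e+09 m.
e = (rₐ − rₚ) / (rₐ + rₚ).
e = (1.05e+09 − 1.5e+08) / (1.05e+09 + 1.5e+08) = 9e+08 / 1.2e+09 ≈ 0.75.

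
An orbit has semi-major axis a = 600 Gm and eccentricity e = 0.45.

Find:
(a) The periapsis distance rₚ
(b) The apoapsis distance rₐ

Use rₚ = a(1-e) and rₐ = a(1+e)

Convert to SI: a = 600 Gm = 6e+11 m.
(a) rₚ = a(1 − e) = 6e+11 · (1 − 0.45) = 6e+11 · 0.55 ≈ 3.3e+11 m = 330 Gm.
(b) rₐ = a(1 + e) = 6e+11 · (1 + 0.45) = 6e+11 · 1.45 ≈ 8.7e+11 m = 870 Gm.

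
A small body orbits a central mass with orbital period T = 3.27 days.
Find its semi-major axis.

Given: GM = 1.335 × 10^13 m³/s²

Convert to SI: T = 3.27 days = 282528 s.
Invert Kepler's third law: a = (GM · T² / (4π²))^(1/3).
Substituting T = 282528 s and GM = 1.335e+13 m³/s²:
a = (1.335e+13 · (282528)² / (4π²))^(1/3) m
a ≈ 3e+07 m = 30 Mm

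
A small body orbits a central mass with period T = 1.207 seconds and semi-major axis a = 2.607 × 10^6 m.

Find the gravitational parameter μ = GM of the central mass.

GM = 4π² · a³ / T².
GM = 4π² · (2.607e+06)³ / (1.207)² m³/s² ≈ 4.801e+20 m³/s² = 4.801 × 10^20 m³/s².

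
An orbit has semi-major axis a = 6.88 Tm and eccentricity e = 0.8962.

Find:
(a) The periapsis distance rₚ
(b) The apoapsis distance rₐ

Convert to SI: a = 6.88 Tm = 6.88e+12 m.
(a) rₚ = a(1 − e) = 6.88e+12 · (1 − 0.8962) = 6.88e+12 · 0.1038 ≈ 7.141e+11 m = 714.1 Gm.
(b) rₐ = a(1 + e) = 6.88e+12 · (1 + 0.8962) = 6.88e+12 · 1.8962 ≈ 1.305e+13 m = 13.05 Tm.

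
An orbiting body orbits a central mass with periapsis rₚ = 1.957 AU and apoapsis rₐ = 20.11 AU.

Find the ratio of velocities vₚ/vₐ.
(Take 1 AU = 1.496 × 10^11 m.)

Convert to SI: rₚ = 1.957 AU = 2.92767e+11 m; rₐ = 20.11 AU = 3.00846e+12 m.
Conservation of angular momentum gives rₚvₚ = rₐvₐ, so vₚ/vₐ = rₐ/rₚ.
vₚ/vₐ = 3.00846e+12 / 2.92767e+11 ≈ 10.28.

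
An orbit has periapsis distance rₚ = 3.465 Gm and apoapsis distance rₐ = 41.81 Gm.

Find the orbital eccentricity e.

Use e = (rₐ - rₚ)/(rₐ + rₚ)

Convert to SI: rₚ = 3.465 Gm = 3.465e+09 m; rₐ = 41.81 Gm = 4.181e+10 m.
e = (rₐ − rₚ) / (rₐ + rₚ).
e = (4.181e+10 − 3.465e+09) / (4.181e+10 + 3.465e+09) = 3.8345e+10 / 4.5275e+10 ≈ 0.8469.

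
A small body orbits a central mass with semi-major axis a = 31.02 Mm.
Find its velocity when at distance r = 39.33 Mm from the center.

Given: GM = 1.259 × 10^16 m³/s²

Convert to SI: a = 31.02 Mm = 3.102e+07 m; r = 39.33 Mm = 3.933e+07 m.
Vis-viva: v = √(GM · (2/r − 1/a)).
2/r − 1/a = 2/3.933e+07 − 1/3.102e+07 = 1.86145e-08 m⁻¹.
v = √(1.259e+16 · 1.86145e-08) m/s ≈ 1.531e+04 m/s = 15.31 km/s.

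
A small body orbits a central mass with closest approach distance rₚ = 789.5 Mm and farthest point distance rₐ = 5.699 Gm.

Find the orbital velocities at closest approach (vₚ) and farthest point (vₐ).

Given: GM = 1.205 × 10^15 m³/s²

Convert to SI: rₚ = 789.5 Mm = 7.895e+08 m; rₐ = 5.699 Gm = 5.699e+09 m.
Use the vis-viva equation v² = GM(2/r − 1/a) with a = (rₚ + rₐ)/2 = (7.895e+08 + 5.699e+09)/2 = 3.24425e+09 m.
vₚ = √(GM · (2/rₚ − 1/a)) = √(1.205e+15 · (2/7.895e+08 − 1/3.24425e+09)) m/s ≈ 1637 m/s = 1.637 km/s.
vₐ = √(GM · (2/rₐ − 1/a)) = √(1.205e+15 · (2/5.699e+09 − 1/3.24425e+09)) m/s ≈ 226.8 m/s = 226.8 m/s.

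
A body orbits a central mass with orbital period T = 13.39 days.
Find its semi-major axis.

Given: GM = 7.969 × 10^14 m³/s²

Convert to SI: T = 13.39 days = 1.1569e+06 s.
Invert Kepler's third law: a = (GM · T² / (4π²))^(1/3).
Substituting T = 1.1569e+06 s and GM = 7.969e+14 m³/s²:
a = (7.969e+14 · (1.1569e+06)² / (4π²))^(1/3) m
a ≈ 3.001e+08 m = 300.1 Mm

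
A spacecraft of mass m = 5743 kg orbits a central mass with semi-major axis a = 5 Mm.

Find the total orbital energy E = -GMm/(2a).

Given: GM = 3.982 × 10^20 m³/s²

Convert to SI: a = 5 Mm = 5e+06 m.
E = −GMm / (2a).
E = −3.982e+20 · 5743 / (2 · 5e+06) J ≈ -2.287e+17 J = -228.7 PJ.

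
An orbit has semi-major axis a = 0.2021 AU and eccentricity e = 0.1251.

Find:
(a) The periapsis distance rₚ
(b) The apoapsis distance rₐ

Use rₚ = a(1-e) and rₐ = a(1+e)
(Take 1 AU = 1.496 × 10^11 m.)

Convert to SI: a = 0.2021 AU = 3.02342e+10 m.
(a) rₚ = a(1 − e) = 3.02342e+10 · (1 − 0.1251) = 3.02342e+10 · 0.8749 ≈ 2.645e+10 m = 0.1768 AU.
(b) rₐ = a(1 + e) = 3.02342e+10 · (1 + 0.1251) = 3.02342e+10 · 1.1251 ≈ 3.402e+10 m = 0.2274 AU.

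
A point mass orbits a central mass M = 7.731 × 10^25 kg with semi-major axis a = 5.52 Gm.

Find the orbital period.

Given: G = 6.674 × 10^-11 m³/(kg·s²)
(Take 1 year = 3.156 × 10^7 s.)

Convert to SI: a = 5.52 Gm = 5.52e+09 m.
GM = G · M = 6.674e-11 · 7.731e+25 = 5.15967e+15 m³/s².
Kepler's third law: T = 2π √(a³ / GM).
Substituting a = 5.52e+09 m and GM = 5.15967e+15 m³/s²:
T = 2π √((5.52e+09)³ / 5.15967e+15) s
T ≈ 3.587e+07 s = 1.137 years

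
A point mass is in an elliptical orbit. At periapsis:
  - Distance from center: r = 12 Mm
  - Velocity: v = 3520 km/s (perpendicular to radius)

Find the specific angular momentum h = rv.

Convert to SI: r = 12 Mm = 1.2e+07 m; v = 3520 km/s = 3.52e+06 m/s.
With v perpendicular to r, h = r · v.
h = 1.2e+07 · 3.52e+06 m²/s ≈ 4.224e+13 m²/s.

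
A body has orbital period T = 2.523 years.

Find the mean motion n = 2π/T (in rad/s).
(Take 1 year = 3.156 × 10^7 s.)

Convert to SI: T = 2.523 years = 7.96259e+07 s.
n = 2π / T.
n = 2π / 7.96259e+07 s ≈ 7.891e-08 rad/s.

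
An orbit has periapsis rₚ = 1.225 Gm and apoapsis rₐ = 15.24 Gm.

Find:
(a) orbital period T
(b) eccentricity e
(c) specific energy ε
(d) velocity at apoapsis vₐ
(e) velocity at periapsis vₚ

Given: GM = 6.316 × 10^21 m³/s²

Convert to SI: rₚ = 1.225 Gm = 1.225e+09 m; rₐ = 15.24 Gm = 1.524e+10 m.
(a) With a = (rₚ + rₐ)/2 = 8.2325e+09 m, T = 2π √(a³/GM) = 2π √((8.2325e+09)³/6.316e+21) s ≈ 5.905e+04 s
(b) e = (rₐ − rₚ)/(rₐ + rₚ) = (1.524e+10 − 1.225e+09)/(1.524e+10 + 1.225e+09) ≈ 0.8512
(c) With a = (rₚ + rₐ)/2 = 8.2325e+09 m, ε = −GM/(2a) = −6.316e+21/(2 · 8.2325e+09) J/kg ≈ -3.836e+11 J/kg
(d) With a = (rₚ + rₐ)/2 = 8.2325e+09 m, vₐ = √(GM (2/rₐ − 1/a)) = √(6.316e+21 · (2/1.524e+10 − 1/8.2325e+09)) m/s ≈ 2.483e+05 m/s
(e) With a = (rₚ + rₐ)/2 = 8.2325e+09 m, vₚ = √(GM (2/rₚ − 1/a)) = √(6.316e+21 · (2/1.225e+09 − 1/8.2325e+09)) m/s ≈ 3.089e+06 m/s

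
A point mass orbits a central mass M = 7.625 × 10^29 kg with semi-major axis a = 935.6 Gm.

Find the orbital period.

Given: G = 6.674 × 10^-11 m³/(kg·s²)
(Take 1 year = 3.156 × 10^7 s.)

Convert to SI: a = 935.6 Gm = 9.356e+11 m.
GM = G · M = 6.674e-11 · 7.625e+29 = 5.08892e+19 m³/s².
Kepler's third law: T = 2π √(a³ / GM).
Substituting a = 9.356e+11 m and GM = 5.08892e+19 m³/s²:
T = 2π √((9.356e+11)³ / 5.08892e+19) s
T ≈ 7.971e+08 s = 25.26 years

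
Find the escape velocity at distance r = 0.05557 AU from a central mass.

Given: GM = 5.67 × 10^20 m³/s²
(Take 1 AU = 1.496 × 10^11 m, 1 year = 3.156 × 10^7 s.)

Convert to SI: r = 0.05557 AU = 8.31327e+09 m.
Escape velocity comes from setting total energy to zero: ½v² − GM/r = 0 ⇒ v_esc = √(2GM / r).
v_esc = √(2 · 5.67e+20 / 8.31327e+09) m/s ≈ 3.693e+05 m/s = 77.92 AU/year.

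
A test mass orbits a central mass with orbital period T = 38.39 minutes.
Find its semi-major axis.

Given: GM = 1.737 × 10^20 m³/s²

Convert to SI: T = 38.39 minutes = 2303.4 s.
Invert Kepler's third law: a = (GM · T² / (4π²))^(1/3).
Substituting T = 2303.4 s and GM = 1.737e+20 m³/s²:
a = (1.737e+20 · (2303.4)² / (4π²))^(1/3) m
a ≈ 2.858e+08 m = 2.858 × 10^8 m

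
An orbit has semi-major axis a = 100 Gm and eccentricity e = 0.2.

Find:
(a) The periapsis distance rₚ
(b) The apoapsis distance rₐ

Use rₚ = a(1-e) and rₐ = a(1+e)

Convert to SI: a = 100 Gm = 1e+11 m.
(a) rₚ = a(1 − e) = 1e+11 · (1 − 0.2) = 1e+11 · 0.8 ≈ 8e+10 m = 80 Gm.
(b) rₐ = a(1 + e) = 1e+11 · (1 + 0.2) = 1e+11 · 1.2 ≈ 1.2e+11 m = 120 Gm.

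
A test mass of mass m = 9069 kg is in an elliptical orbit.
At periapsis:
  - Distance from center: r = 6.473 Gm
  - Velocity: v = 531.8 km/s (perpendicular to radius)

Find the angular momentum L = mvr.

Convert to SI: r = 6.473 Gm = 6.473e+09 m; v = 531.8 km/s = 531800 m/s.
Since v is perpendicular to r, L = m · v · r.
L = 9069 · 531800 · 6.473e+09 kg·m²/s ≈ 3.122e+19 kg·m²/s.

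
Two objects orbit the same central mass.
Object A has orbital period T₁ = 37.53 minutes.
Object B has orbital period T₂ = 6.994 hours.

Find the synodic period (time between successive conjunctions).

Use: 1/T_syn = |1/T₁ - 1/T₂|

Convert to SI: T₁ = 37.53 minutes = 2251.8 s; T₂ = 6.994 hours = 25178.4 s.
T_syn = |T₁ · T₂ / (T₁ − T₂)|.
T_syn = |2251.8 · 25178.4 / (2251.8 − 25178.4)| s ≈ 2473 s = 41.22 minutes.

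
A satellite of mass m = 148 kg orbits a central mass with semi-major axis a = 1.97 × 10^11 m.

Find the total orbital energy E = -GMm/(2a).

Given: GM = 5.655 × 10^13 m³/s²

E = −GMm / (2a).
E = −5.655e+13 · 148 / (2 · 1.97e+11) J ≈ -2.124e+04 J = -21.24 kJ.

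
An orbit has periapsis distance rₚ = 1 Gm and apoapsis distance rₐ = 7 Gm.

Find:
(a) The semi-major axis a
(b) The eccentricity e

Convert to SI: rₚ = 1 Gm = 1e+09 m; rₐ = 7 Gm = 7e+09 m.
(a) a = (rₚ + rₐ) / 2 = (1e+09 + 7e+09) / 2 ≈ 4e+09 m = 4 Gm.
(b) e = (rₐ − rₚ) / (rₐ + rₚ) = (7e+09 − 1e+09) / (7e+09 + 1e+09) ≈ 0.75.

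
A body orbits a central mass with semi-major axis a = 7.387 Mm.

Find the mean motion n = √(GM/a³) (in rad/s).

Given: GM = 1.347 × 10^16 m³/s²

Convert to SI: a = 7.387 Mm = 7.387e+06 m.
n = √(GM / a³).
n = √(1.347e+16 / (7.387e+06)³) rad/s ≈ 0.005781 rad/s.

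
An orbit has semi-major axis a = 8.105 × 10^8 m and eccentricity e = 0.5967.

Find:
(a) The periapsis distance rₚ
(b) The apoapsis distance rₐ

(a) rₚ = a(1 − e) = 8.105e+08 · (1 − 0.5967) = 8.105e+08 · 0.4033 ≈ 3.269e+08 m = 3.269 × 10^8 m.
(b) rₐ = a(1 + e) = 8.105e+08 · (1 + 0.5967) = 8.105e+08 · 1.5967 ≈ 1.294e+09 m = 1.294 × 10^9 m.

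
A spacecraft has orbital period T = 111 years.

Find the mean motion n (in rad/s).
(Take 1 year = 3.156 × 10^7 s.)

Convert to SI: T = 111 years = 3.50316e+09 s.
n = 2π / T.
n = 2π / 3.50316e+09 s ≈ 1.794e-09 rad/s.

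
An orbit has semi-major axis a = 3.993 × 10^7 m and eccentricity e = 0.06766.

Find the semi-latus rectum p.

p = a (1 − e²).
p = 3.993e+07 · (1 − (0.06766)²) = 3.993e+07 · 0.995422 ≈ 3.975e+07 m = 3.975 × 10^7 m.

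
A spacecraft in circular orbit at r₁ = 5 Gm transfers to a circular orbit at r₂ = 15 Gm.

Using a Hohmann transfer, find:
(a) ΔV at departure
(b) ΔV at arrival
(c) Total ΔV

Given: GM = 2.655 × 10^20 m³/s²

Convert to SI: r₁ = 5 Gm = 5e+09 m; r₂ = 15 Gm = 1.5e+10 m.
Transfer semi-major axis: a_t = (r₁ + r₂)/2 = (5e+09 + 1.5e+10)/2 = 1e+10 m.
Circular speeds: v₁ = √(GM/r₁) = 230434 m/s, v₂ = √(GM/r₂) = 133041 m/s.
Transfer speeds (vis-viva v² = GM(2/r − 1/a_t)): v₁ᵗ = 282223 m/s, v₂ᵗ = 94074.4 m/s.
(a) ΔV₁ = |v₁ᵗ − v₁| ≈ 5.179e+04 m/s = 51.79 km/s.
(b) ΔV₂ = |v₂ − v₂ᵗ| ≈ 3.897e+04 m/s = 38.97 km/s.
(c) ΔV_total = ΔV₁ + ΔV₂ ≈ 9.076e+04 m/s = 90.76 km/s.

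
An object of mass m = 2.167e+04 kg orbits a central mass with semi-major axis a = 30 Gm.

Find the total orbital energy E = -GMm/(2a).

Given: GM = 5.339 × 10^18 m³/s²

Convert to SI: a = 30 Gm = 3e+10 m.
E = −GMm / (2a).
E = −5.339e+18 · 2.167e+04 / (2 · 3e+10) J ≈ -1.928e+12 J = -1.928 TJ.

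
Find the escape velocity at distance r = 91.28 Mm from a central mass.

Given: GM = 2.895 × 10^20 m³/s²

Convert to SI: r = 91.28 Mm = 9.128e+07 m.
Escape velocity comes from setting total energy to zero: ½v² − GM/r = 0 ⇒ v_esc = √(2GM / r).
v_esc = √(2 · 2.895e+20 / 9.128e+07) m/s ≈ 2.519e+06 m/s = 2519 km/s.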